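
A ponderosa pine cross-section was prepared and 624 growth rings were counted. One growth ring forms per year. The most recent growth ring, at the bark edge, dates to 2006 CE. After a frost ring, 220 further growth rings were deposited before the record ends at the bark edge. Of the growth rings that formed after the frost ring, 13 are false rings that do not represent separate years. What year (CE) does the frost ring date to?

1799 CE

220 growth rings formed after the frost ring.
Removing the 13 false growth rings leaves 220 − 13 = 207 true growth rings beyond the frost ring.
The growth ring at the bark edge is 2006 CE, so the frost ring dates to 2006 − 207 = 1799 CE.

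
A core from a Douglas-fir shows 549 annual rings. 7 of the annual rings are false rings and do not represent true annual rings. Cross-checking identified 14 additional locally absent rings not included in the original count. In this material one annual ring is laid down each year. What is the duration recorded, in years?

After corrections the count is 549 − 7 + 14 = 556 annual rings.
At one annual ring per year, that is 556 years.

556 years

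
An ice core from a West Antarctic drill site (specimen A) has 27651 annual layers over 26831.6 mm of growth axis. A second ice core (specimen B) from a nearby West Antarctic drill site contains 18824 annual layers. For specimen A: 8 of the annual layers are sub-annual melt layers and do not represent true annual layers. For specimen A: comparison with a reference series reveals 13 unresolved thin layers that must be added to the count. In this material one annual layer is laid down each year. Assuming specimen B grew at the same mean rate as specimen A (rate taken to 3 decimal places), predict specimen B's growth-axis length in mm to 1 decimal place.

Specimen A: true annual layer count = 27651 − 8 + 13 = 27656.
A: Extension rate ≈ 26831.6 / 27656 = 0.970 mm/year.
B's length ≈ 0.970 × 18824 = 18259.3 mm.

18259.3 mm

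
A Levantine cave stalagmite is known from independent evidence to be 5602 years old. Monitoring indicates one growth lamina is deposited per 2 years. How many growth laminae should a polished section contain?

At 2 years per growth lamina, 5602 / 2 = 2801 growth laminae are expected.
So 2801 growth laminae should be present.

2801 growth laminae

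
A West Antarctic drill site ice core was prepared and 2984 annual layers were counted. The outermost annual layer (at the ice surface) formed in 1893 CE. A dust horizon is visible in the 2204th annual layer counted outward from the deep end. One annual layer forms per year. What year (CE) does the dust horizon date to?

1113 CE

The dust horizon sits at annual layer 2204 from the deep end, so 2984 − 2204 = 780 annual layers formed after it.
The annual layer at the ice surface is 1893 CE, so the dust horizon dates to 1893 − 780 = 1113 CE.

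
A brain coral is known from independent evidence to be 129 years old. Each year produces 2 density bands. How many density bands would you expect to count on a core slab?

258 density bands

With 2 density bands per year, 129 years would produce 129 × 2 = 258 density bands.
So 258 density bands should be present.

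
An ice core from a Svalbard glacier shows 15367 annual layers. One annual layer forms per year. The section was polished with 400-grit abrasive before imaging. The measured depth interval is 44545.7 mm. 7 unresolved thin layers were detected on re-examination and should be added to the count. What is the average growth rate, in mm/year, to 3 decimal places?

2.897 mm/year

Correcting the raw count gives 15367 + 7 = 15374 true annual layers.
44545.7 mm over 15374 years gives 44545.7 / 15374 ≈ 2.897 mm/year.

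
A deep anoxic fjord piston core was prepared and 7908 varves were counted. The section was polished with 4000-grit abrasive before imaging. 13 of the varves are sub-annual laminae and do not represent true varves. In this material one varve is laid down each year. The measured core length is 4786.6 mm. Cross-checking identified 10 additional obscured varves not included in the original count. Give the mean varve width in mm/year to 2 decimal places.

Correcting the raw count gives 7908 − 13 + 10 = 7905 true varves.
Extension rate ≈ 4786.6 / 7905 = 0.61 mm/year.

0.61 mm/year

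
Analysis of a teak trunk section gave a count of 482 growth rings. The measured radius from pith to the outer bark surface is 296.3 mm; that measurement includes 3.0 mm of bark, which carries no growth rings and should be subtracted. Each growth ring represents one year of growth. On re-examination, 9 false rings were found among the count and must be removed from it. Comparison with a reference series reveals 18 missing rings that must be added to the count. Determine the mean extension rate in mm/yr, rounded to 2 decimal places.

Adjusted count: 482 − 9 + 18 = 491 growth rings.
Net length = 296.3 − 3.0 = 293.3 mm.
293.3 mm over 491 years gives 293.3 / 491 ≈ 0.60 mm/yr.

0.60 mm/yr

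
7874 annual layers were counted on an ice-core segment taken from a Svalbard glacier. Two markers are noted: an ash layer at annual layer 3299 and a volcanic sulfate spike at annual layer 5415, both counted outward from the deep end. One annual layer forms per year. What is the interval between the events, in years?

2116 years

The two markers are separated by 5415 − 3299 = 2116 annual layers.
One annual layer per year makes the interval 2116 years.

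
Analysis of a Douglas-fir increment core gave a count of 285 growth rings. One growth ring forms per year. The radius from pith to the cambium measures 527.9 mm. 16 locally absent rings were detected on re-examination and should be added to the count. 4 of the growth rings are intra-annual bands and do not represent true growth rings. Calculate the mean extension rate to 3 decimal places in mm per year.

1.777 mm per year

Adjusted count: 285 − 4 + 16 = 297 growth rings.
Mean rate = 527.9 mm / 297 years ≈ 1.777 mm per year.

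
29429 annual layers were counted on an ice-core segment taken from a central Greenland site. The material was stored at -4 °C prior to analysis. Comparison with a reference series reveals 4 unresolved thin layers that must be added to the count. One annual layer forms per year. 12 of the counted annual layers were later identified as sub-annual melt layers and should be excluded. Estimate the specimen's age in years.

29421 years

Correcting the raw count gives 29429 − 12 + 4 = 29421 true annual layers.
One annual layer per year makes the duration 29421 years.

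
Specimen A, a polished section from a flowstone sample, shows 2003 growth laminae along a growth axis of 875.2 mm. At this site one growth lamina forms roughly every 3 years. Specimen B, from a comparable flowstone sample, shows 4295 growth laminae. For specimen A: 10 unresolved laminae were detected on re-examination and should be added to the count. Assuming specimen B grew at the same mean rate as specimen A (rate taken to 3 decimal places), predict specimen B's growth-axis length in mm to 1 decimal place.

1868.3 mm

Specimen A: correcting the raw count gives 2003 + 10 = 2013 true growth laminae.
Specimen A: at 3 years per growth lamina, 2013 × 3 = 6039 years.
A: Mean rate = 875.2 mm / 6039 years ≈ 0.145 mm/yr.
Specimen B: at 3 years per growth lamina, 4295 × 3 = 12885 years. Length of B = 0.145 × 12885 = 1868.3 mm.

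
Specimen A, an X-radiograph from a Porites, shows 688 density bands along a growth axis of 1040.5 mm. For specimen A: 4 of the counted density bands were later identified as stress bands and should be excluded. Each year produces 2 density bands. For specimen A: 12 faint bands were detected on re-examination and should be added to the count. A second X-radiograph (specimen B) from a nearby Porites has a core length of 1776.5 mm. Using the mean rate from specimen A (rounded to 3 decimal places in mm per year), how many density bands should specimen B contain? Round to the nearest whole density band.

1188 density bands

Specimen A: true density band count = 688 − 4 + 12 = 696.
Specimen A: dividing by 2 density bands per year: 696 / 2 = 348 years.
A: Mean rate = 1040.5 mm / 348 years ≈ 2.990 mm per year.
Specimen B: 1776.5 mm / 2.990 mm per year = 594.15 years; at 2 density bands per year that is 594.15 × 2 ≈ 1188 density bands.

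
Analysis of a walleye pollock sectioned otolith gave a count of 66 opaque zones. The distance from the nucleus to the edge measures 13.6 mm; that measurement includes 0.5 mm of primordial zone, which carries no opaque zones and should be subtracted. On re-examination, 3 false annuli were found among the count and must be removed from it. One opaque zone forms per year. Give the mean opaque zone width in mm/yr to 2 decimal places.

0.21 mm/yr

True opaque zone count = 66 − 3 = 63.
Removing the 0.5 mm offcut leaves 13.6 − 0.5 = 13.1 mm.
13.1 mm over 63 years gives 13.1 / 63 ≈ 0.21 mm/yr.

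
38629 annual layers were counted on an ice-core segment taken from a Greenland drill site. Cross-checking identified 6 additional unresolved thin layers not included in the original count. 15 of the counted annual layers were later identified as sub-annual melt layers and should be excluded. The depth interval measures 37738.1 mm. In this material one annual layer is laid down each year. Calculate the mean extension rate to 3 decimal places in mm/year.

0.977 mm/year

After corrections the count is 38629 − 15 + 6 = 38620 annual layers.
Extension rate ≈ 37738.1 / 38620 = 0.977 mm/year.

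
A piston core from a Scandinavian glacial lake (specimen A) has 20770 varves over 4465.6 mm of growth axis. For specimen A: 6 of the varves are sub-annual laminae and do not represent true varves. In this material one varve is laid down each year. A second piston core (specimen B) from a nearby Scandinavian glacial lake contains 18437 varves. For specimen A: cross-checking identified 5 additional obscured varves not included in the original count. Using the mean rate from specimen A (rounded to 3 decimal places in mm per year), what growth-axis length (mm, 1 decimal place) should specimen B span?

Specimen A: correcting the raw count gives 20770 − 6 + 5 = 20769 true varves.
A: Extension rate ≈ 4465.6 / 20769 = 0.215 mm/yr.
For B, 0.215 mm/year × 18437 years = 3964.0 mm.

3964.0 mm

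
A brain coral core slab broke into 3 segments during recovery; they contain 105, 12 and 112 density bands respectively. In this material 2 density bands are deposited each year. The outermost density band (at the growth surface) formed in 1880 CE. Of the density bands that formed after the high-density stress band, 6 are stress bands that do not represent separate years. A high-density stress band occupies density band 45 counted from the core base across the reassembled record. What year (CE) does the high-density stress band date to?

1791 CE

Total density bands = 105 + 12 + 112 = 229.
229 − 45 = 184 density bands lie beyond the high-density stress band toward the growth surface.
Removing the 6 false density bands leaves 184 − 6 = 178 true density bands beyond the high-density stress band.
Dividing by 2 density bands per year: 178 / 2 = 89 years.
1880 − 89 = 1791 CE.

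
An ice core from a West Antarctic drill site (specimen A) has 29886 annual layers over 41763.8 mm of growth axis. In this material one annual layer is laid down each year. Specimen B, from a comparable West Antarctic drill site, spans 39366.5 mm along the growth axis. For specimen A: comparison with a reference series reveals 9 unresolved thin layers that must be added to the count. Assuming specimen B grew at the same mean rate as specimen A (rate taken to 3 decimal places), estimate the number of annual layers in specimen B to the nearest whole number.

28179 annual layers

Specimen A: after corrections the count is 29886 + 9 = 29895 annual layers.
A: Mean rate = 41763.8 mm / 29895 years ≈ 1.397 mm/year.
Specimen B: 39366.5 mm / 1.397 mm per year = 28179.31 years ≈ 28179 annual layers.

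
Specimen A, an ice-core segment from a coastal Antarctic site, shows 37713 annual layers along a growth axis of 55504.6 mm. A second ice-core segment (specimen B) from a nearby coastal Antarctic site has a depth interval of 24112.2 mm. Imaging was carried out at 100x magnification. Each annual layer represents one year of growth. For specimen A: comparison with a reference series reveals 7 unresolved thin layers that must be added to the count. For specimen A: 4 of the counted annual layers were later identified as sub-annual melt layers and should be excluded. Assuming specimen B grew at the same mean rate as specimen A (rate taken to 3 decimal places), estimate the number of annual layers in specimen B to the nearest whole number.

16381 annual layers

Specimen A: after corrections the count is 37713 − 4 + 7 = 37716 annual layers.
A: 55504.6 mm over 37716 years gives 55504.6 / 37716 ≈ 1.472 mm/yr.
Specimen B: 24112.2 mm / 1.472 mm per year = 16380.57 years ≈ 16381 annual layers.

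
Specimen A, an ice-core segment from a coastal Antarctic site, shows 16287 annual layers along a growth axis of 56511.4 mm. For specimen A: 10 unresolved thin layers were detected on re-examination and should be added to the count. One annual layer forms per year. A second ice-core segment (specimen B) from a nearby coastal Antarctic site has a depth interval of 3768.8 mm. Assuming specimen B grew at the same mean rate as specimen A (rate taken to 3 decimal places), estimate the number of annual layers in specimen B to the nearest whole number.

Specimen A: true annual layer count = 16287 + 10 = 16297.
A: 56511.4 mm over 16297 years gives 56511.4 / 16297 ≈ 3.468 mm per year.
B spans 3768.8 / 3.468 = 1086.74 years ≈ 1087 annual layers.

1087 annual layers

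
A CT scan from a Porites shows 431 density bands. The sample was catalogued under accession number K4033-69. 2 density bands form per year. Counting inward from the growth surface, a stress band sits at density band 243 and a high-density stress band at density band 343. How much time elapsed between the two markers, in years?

343 − 243 = 100 density bands lie between the two events.
100 density bands at 2 per year is 100 / 2 = 50 years.

50 years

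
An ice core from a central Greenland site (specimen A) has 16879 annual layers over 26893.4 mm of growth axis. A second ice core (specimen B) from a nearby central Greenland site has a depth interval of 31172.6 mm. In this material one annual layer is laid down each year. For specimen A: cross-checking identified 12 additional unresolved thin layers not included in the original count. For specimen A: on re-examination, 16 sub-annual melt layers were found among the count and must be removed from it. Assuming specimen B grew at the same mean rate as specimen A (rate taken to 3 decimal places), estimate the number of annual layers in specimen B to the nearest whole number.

19556 annual layers

Specimen A: true annual layer count = 16879 − 16 + 12 = 16875.
A: Mean rate = 26893.4 mm / 16875 years ≈ 1.594 mm/yr.
Specimen B: 31172.6 mm / 1.594 mm per year = 19556.21 years ≈ 19556 annual layers.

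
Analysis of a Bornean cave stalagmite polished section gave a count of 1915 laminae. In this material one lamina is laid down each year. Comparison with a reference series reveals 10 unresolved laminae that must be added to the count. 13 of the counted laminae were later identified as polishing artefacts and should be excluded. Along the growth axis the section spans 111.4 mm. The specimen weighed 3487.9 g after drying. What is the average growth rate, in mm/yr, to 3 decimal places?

True lamina count = 1915 − 13 + 10 = 1912.
Extension rate ≈ 111.4 / 1912 = 0.058 mm/yr.

0.058 mm/yr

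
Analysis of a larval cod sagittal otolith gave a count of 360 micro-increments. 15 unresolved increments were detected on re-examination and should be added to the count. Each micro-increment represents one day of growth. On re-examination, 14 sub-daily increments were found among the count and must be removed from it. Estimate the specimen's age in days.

361 days

Correcting the raw count gives 360 − 14 + 15 = 361 true micro-increments.
With a one-to-one micro-increment periodicity this is 361 days.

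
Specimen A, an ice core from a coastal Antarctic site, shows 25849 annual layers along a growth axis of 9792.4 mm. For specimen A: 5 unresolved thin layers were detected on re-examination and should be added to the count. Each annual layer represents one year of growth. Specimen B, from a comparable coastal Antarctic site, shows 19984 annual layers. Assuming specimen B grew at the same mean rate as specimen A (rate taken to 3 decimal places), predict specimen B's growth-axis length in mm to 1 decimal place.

7573.9 mm

Specimen A: correcting the raw count gives 25849 + 5 = 25854 true annual layers.
A: Extension rate ≈ 9792.4 / 25854 = 0.379 mm/year.
B's length ≈ 0.379 × 19984 = 7573.9 mm.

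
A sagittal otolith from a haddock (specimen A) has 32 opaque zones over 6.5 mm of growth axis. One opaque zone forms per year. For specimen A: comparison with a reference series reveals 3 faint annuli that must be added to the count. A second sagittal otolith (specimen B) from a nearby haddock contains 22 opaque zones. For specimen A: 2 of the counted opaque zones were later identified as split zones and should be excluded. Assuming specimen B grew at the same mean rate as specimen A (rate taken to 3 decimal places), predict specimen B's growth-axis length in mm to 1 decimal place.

4.3 mm

Specimen A: correcting the raw count gives 32 − 2 + 3 = 33 true opaque zones.
A: 6.5 mm over 33 years gives 6.5 / 33 ≈ 0.197 mm/yr.
For B, 0.197 mm/year × 22 years = 4.3 mm.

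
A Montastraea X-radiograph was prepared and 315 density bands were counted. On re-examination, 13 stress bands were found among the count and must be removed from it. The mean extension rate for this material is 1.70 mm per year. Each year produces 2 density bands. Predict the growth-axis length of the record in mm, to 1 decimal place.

256.7 mm

Correcting the raw count gives 315 − 13 = 302 true density bands.
With 2 density bands per year, 302 / 2 = 151 years.
Predicted length = 1.70 mm/year × 151 years = 256.7 mm.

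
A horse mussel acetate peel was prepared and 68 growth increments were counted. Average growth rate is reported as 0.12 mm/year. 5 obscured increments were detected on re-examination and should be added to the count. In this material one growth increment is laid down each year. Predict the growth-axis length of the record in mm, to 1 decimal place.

8.8 mm

After corrections the count is 68 + 5 = 73 growth increments.
Predicted length = 0.12 mm/year × 73 years = 8.8 mm.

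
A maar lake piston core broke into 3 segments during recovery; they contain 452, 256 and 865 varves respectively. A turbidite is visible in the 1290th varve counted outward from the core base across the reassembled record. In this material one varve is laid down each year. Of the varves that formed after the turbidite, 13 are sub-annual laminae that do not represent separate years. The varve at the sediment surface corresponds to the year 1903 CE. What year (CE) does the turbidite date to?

Total varves = 452 + 256 + 865 = 1573.
1573 − 1290 = 283 varves lie beyond the turbidite toward the sediment surface.
Removing the 13 false varves leaves 283 − 13 = 270 true varves beyond the turbidite.
1903 − 270 = 1633 CE.

1633 CE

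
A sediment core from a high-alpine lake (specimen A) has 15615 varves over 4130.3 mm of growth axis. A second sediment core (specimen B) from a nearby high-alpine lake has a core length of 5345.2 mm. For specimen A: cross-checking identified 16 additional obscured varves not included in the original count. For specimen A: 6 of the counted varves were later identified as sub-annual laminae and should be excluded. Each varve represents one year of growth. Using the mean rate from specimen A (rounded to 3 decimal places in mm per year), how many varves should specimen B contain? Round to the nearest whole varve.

Specimen A: correcting the raw count gives 15615 − 6 + 16 = 15625 true varves.
A: Mean rate = 4130.3 mm / 15625 years ≈ 0.264 mm/year.
For B, 5345.2 / 0.264 = 20246.97 years ≈ 20247 varves.

20247 varves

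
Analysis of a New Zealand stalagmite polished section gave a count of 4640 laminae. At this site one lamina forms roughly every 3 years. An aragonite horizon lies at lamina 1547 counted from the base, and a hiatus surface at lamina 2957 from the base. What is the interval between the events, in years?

The two markers are separated by 2957 − 1547 = 1410 laminae.
At 3 years per lamina, 1410 × 3 = 4230 years.

4230 years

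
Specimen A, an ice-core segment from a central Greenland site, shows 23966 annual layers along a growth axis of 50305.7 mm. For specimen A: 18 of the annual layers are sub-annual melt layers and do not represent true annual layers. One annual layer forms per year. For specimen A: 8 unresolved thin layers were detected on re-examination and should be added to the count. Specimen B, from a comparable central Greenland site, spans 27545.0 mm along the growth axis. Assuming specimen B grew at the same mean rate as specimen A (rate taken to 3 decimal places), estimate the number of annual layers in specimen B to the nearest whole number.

13117 annual layers

Specimen A: true annual layer count = 23966 − 18 + 8 = 23956.
A: 50305.7 mm over 23956 years gives 50305.7 / 23956 ≈ 2.100 mm/year.
For B, 27545.0 / 2.100 = 13116.67 years ≈ 13117 annual layers.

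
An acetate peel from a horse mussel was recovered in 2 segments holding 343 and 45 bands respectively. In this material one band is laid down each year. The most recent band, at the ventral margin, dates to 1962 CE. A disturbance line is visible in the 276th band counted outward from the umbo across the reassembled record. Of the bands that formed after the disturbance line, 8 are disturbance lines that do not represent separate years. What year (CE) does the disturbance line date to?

Total bands = 343 + 45 = 388.
The disturbance line sits at band 276 from the umbo, so 388 − 276 = 112 bands formed after it.
Excluding 8 false bands: 112 − 8 = 104.
1962 − 104 = 1858 CE.

1858 CE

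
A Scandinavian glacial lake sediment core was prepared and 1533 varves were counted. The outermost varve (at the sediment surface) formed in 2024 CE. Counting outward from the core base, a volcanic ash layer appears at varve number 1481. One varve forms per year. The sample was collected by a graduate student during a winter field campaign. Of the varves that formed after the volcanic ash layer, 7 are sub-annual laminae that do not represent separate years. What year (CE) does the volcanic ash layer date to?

1979 CE

Between varve 1481 and the sediment surface there are 1533 − 1481 = 52 varves.
52 − 7 false = 45 true varves after the volcanic ash layer.
The varve at the sediment surface is 2024 CE, so the volcanic ash layer dates to 2024 − 45 = 1979 CE.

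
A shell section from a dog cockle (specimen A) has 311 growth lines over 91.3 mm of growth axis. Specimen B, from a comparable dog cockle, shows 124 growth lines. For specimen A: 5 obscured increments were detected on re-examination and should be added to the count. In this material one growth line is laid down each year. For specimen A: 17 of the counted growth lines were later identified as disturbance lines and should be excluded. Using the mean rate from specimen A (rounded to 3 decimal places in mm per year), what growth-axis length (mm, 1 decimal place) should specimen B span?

37.8 mm

Specimen A: true growth line count = 311 − 17 + 5 = 299.
A: Mean rate = 91.3 mm / 299 years ≈ 0.305 mm/year.
Length of B = 0.305 × 124 = 37.8 mm.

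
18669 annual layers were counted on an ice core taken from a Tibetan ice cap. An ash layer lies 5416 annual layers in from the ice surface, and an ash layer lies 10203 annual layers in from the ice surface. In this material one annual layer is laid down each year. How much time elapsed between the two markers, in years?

4787 years

10203 − 5416 = 4787 annual layers lie between the two events.
That is 4787 years at one annual layer per year.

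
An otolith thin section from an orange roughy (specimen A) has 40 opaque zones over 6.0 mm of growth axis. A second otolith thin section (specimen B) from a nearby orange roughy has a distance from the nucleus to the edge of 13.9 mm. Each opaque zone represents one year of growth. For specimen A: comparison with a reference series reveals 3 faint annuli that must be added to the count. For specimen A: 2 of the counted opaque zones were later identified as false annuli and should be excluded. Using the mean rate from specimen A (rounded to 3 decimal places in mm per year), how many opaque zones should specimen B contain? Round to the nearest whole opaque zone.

Specimen A: true opaque zone count = 40 − 2 + 3 = 41.
A: Mean rate = 6.0 mm / 41 years ≈ 0.146 mm/year.
Specimen B: 13.9 mm / 0.146 mm per year = 95.21 years ≈ 95 opaque zones.

95 opaque zones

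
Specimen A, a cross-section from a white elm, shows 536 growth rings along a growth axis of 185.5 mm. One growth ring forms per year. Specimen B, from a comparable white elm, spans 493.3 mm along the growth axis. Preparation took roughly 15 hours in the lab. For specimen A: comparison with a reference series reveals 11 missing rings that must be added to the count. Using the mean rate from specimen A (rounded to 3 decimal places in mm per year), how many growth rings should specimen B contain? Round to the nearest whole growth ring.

Specimen A: adjusted count: 536 + 11 = 547 growth rings.
A: Extension rate ≈ 185.5 / 547 = 0.339 mm/year.
B spans 493.3 / 0.339 = 1455.16 years ≈ 1455 growth rings.

1455 growth rings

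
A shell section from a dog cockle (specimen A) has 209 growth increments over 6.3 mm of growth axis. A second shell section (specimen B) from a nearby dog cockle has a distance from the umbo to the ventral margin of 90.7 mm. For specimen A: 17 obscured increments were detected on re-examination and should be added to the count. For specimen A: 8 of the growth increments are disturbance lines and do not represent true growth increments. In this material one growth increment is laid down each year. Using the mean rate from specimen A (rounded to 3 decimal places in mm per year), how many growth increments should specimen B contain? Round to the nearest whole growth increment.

3128 growth increments

Specimen A: after corrections the count is 209 − 8 + 17 = 218 growth increments.
A: 6.3 mm over 218 years gives 6.3 / 218 ≈ 0.029 mm/year.
Specimen B: 90.7 mm / 0.029 mm per year = 3127.59 years ≈ 3128 growth increments.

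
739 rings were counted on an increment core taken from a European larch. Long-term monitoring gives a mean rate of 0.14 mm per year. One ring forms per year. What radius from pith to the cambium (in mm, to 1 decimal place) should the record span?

The record spans 739 years at 0.14 mm per year.
Predicted length = 0.14 mm/year × 739 years = 103.5 mm.

103.5 mm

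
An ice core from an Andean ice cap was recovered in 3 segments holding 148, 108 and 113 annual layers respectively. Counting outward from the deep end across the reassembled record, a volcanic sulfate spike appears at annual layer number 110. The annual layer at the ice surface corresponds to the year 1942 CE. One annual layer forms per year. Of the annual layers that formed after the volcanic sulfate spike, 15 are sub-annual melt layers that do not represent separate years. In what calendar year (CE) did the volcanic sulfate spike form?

1698 CE

Total annual layers = 148 + 108 + 113 = 369.
The volcanic sulfate spike sits at annual layer 110 from the deep end, so 369 − 110 = 259 annual layers formed after it.
Excluding 15 false annual layers: 259 − 15 = 244.
1942 − 244 = 1698 CE.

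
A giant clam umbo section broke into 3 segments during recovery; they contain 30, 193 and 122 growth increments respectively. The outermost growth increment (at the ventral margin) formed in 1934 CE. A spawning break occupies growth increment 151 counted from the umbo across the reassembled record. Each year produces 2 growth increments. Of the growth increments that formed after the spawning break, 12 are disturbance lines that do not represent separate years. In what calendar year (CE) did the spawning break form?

Total growth increments = 30 + 193 + 122 = 345.
Between growth increment 151 and the ventral margin there are 345 − 151 = 194 growth increments.
Excluding 12 false growth increments: 194 − 12 = 182.
182 growth increments at 2 per year is 182 / 2 = 91 years.
Counting back 91 years from 1934 CE places the spawning break in 1934 − 91 = 1843 CE.

1843 CE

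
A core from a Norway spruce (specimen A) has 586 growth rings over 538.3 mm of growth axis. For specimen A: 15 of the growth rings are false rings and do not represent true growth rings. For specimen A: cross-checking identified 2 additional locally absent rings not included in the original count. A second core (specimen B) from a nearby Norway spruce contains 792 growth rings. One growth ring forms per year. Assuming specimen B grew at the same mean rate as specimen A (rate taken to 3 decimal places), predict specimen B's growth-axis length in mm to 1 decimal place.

Specimen A: correcting the raw count gives 586 − 15 + 2 = 573 true growth rings.
A: Mean rate = 538.3 mm / 573 years ≈ 0.939 mm per year.
For B, 0.939 mm/year × 792 years = 743.7 mm.

743.7 mm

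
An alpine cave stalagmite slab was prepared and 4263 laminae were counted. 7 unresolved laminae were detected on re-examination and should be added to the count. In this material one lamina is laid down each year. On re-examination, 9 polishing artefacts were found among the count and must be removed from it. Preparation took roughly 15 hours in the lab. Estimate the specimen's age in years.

Adjusted count: 4263 − 9 + 7 = 4261 laminae.
With a one-to-one lamina periodicity this is 4261 years.

4261 yr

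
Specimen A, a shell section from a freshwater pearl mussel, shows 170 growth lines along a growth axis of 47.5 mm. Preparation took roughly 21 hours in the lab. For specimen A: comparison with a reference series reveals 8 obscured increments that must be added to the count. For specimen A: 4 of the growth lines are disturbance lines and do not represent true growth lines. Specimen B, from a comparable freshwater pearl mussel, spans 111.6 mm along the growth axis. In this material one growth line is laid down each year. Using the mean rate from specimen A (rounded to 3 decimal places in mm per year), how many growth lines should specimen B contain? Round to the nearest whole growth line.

Specimen A: correcting the raw count gives 170 − 4 + 8 = 174 true growth lines.
A: Mean rate = 47.5 mm / 174 years ≈ 0.273 mm/yr.
Specimen B: 111.6 mm / 0.273 mm per year = 408.79 years ≈ 409 growth lines.

409 growth lines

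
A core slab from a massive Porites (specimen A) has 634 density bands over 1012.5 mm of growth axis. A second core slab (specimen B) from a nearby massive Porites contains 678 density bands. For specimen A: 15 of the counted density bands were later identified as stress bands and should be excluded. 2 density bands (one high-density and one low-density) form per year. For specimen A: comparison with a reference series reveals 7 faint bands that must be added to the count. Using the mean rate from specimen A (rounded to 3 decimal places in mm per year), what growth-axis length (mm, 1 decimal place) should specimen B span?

1096.7 mm

Specimen A: true density band count = 634 − 15 + 7 = 626.
Specimen A: dividing by 2 density bands per year: 626 / 2 = 313 years.
A: Extension rate ≈ 1012.5 / 313 = 3.235 mm/yr.
Specimen B: with 2 density bands per year, 678 / 2 = 339 years. B's length ≈ 3.235 × 339 = 1096.7 mm.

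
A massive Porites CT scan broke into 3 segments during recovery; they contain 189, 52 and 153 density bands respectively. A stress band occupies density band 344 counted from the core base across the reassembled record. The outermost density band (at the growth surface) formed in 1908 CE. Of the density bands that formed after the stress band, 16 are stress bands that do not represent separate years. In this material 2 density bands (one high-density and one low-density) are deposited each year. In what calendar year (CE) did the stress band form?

1891 CE

Total density bands = 189 + 52 + 153 = 394.
Between density band 344 and the growth surface there are 394 − 344 = 50 density bands.
Removing the 16 false density bands leaves 50 − 16 = 34 true density bands beyond the stress band.
Dividing by 2 density bands per year: 34 / 2 = 17 years.
1908 − 17 = 1891 CE.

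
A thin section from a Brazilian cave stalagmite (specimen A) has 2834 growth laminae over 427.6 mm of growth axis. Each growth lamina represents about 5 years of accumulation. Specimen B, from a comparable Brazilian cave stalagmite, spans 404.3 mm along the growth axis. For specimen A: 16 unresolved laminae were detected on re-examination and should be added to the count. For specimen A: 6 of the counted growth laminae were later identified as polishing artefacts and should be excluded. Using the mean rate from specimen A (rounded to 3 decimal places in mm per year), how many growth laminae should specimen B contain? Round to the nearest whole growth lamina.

2695 growth laminae

Specimen A: after corrections the count is 2834 − 6 + 16 = 2844 growth laminae.
Specimen A: at 5 years per growth lamina, 2844 × 5 = 14220 years.
A: Mean rate = 427.6 mm / 14220 years ≈ 0.030 mm/yr.
For B, 404.3 / 0.030 = 13476.67 years; at 5 years per growth lamina that is 13476.67 / 5 ≈ 2695 growth laminae.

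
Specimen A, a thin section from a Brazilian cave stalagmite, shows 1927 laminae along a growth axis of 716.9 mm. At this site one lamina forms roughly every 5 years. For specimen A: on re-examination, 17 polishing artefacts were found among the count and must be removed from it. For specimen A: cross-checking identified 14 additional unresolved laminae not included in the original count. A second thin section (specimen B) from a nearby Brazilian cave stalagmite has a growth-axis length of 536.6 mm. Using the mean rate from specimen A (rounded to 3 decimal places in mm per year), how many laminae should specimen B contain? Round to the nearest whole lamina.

1431 laminae

Specimen A: adjusted count: 1927 − 17 + 14 = 1924 laminae.
Specimen A: multiplying by 5 years per lamina: 1924 × 5 = 9620 years.
A: Mean rate = 716.9 mm / 9620 years ≈ 0.075 mm per year.
B spans 536.6 / 0.075 = 7154.67 years; at 5 years per lamina that is 7154.67 / 5 ≈ 1431 laminae.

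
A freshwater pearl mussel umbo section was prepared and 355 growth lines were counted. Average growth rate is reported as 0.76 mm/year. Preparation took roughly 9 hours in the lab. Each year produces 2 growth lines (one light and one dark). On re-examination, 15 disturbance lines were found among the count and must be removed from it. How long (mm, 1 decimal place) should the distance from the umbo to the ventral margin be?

Adjusted count: 355 − 15 = 340 growth lines.
With 2 growth lines per year, 340 / 2 = 170 years.
Predicted length = 0.76 mm/year × 170 years = 129.2 mm.

129.2 mm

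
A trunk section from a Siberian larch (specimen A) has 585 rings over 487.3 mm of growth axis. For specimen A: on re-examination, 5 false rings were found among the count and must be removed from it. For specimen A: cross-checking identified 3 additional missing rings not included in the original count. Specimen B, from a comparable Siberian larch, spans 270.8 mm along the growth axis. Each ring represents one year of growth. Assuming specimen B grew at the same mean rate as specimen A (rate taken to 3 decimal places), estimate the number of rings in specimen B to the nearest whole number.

Specimen A: true ring count = 585 − 5 + 3 = 583.
A: Mean rate = 487.3 mm / 583 years ≈ 0.836 mm/year.
Specimen B: 270.8 mm / 0.836 mm per year = 323.92 years ≈ 324 rings.

324 rings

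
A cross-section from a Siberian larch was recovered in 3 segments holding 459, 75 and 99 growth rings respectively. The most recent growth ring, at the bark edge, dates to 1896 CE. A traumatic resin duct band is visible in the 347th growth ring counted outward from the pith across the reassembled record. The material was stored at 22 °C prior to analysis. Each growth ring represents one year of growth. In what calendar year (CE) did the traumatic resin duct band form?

1610 CE

Total growth rings = 459 + 75 + 99 = 633.
Between growth ring 347 and the bark edge there are 633 − 347 = 286 growth rings.
The growth ring at the bark edge is 1896 CE, so the traumatic resin duct band dates to 1896 − 286 = 1610 CE.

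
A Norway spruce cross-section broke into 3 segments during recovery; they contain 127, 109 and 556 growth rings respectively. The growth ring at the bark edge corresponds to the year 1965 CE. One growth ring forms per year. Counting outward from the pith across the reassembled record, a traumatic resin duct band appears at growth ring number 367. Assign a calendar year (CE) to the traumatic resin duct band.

Total growth rings = 127 + 109 + 556 = 792.
792 − 367 = 425 growth rings lie beyond the traumatic resin duct band toward the bark edge.
The growth ring at the bark edge is 1965 CE, so the traumatic resin duct band dates to 1965 − 425 = 1540 CE.

1540 CE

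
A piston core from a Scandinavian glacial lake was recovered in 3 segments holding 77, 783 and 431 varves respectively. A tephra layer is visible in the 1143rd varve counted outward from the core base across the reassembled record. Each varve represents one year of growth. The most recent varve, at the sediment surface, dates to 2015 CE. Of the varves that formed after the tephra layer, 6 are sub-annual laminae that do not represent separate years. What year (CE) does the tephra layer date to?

Total varves = 77 + 783 + 431 = 1291.
Between varve 1143 and the sediment surface there are 1291 − 1143 = 148 varves.
148 − 6 false = 142 true varves after the tephra layer.
The varve at the sediment surface is 2015 CE, so the tephra layer dates to 2015 − 142 = 1873 CE.

1873 CE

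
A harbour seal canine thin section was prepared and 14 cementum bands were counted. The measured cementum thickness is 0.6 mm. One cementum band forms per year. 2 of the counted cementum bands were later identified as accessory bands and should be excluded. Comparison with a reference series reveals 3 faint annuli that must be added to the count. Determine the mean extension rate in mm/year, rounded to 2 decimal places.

0.04 mm/year

Adjusted count: 14 − 2 + 3 = 15 cementum bands.
0.6 mm over 15 years gives 0.6 / 15 ≈ 0.04 mm/year.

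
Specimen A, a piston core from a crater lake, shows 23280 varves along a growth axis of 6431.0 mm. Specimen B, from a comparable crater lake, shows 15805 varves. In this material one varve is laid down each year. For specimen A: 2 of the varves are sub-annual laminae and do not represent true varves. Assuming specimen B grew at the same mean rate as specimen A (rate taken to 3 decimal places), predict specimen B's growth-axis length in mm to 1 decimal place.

4362.2 mm

Specimen A: true varve count = 23280 − 2 = 23278.
A: Mean rate = 6431.0 mm / 23278 years ≈ 0.276 mm/year.
B's length ≈ 0.276 × 15805 = 4362.2 mm.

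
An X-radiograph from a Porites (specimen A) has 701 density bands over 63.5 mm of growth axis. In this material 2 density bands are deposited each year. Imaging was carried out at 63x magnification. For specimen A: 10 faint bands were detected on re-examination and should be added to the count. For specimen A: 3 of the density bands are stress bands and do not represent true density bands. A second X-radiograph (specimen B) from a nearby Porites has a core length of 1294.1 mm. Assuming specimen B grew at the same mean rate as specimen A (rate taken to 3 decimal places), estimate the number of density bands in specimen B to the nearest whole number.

Specimen A: after corrections the count is 701 − 3 + 10 = 708 density bands.
Specimen A: with 2 density bands per year, 708 / 2 = 354 years.
A: Mean rate = 63.5 mm / 354 years ≈ 0.179 mm/yr.
For B, 1294.1 / 0.179 = 7229.61 years; at 2 density bands per year that is 7229.61 × 2 ≈ 14459 density bands.

14459 density bands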